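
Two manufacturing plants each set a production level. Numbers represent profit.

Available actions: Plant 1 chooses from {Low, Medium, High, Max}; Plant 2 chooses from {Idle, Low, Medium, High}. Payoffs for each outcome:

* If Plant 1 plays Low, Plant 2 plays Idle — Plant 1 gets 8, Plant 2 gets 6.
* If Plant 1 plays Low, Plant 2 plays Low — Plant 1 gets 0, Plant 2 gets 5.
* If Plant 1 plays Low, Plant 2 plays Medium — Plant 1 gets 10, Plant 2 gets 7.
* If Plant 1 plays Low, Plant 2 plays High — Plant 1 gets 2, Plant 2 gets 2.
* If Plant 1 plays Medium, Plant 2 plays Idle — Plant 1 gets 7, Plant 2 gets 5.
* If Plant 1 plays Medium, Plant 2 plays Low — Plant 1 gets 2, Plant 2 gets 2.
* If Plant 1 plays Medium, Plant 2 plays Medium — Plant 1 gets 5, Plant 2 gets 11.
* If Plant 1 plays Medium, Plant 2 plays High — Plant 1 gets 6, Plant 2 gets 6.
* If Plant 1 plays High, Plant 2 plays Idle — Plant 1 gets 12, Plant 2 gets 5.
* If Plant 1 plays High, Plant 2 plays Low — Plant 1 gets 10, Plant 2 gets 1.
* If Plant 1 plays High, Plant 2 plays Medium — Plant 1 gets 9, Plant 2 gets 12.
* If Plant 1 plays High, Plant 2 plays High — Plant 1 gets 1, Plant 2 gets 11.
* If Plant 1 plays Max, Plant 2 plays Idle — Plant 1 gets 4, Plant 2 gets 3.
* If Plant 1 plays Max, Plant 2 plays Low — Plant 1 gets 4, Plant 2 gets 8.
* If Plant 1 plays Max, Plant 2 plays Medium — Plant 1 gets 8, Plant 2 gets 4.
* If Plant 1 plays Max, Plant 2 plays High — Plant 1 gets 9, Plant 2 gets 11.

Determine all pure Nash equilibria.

(Low, Medium), (Max, High)

Plant 1 against Idle: payoffs 8, 7, 12, 4 → best response High.
Plant 1 against Low: payoffs 0, 2, 10, 4 → best response High.
Plant 1 against Medium: payoffs 10, 5, 9, 8 → best response Low.
Plant 1 against High: payoffs 2, 6, 1, 9 → best response Max.
Plant 2 against Low: payoffs 6, 5, 7, 2 → best response Medium.
Plant 2 against Medium: payoffs 5, 2, 11, 6 → best response Medium.
Plant 2 against High: payoffs 5, 1, 12, 11 → best response Medium.
Plant 2 against Max: payoffs 3, 8, 4, 11 → best response High.
Mutual best responses: (Low, Medium); (Max, High).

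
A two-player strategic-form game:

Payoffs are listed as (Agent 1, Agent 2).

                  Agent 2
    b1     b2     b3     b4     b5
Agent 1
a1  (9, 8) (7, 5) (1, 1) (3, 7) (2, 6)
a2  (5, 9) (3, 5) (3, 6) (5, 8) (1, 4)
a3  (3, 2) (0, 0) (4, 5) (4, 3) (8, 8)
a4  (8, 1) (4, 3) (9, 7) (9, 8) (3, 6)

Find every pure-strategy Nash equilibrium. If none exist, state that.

The pure Nash equilibria are (a1, b1); (a3, b5); (a4, b4).

(a1, b1): Agent 1 gets 9, best alternative 8; Agent 2 gets 8, best alternative 7. No profitable deviation — NE.
(a1, b2): Agent 2 can switch to b1 (5 → 8). Not NE.
(a1, b3): Agent 1 can switch to a2 (1 → 3). Not NE.
(a1, b4): Agent 1 can switch to a2 (3 → 5). Not NE.
(a1, b5): Agent 1 can switch to a3 (2 → 8). Not NE.
(a2, b1): Agent 1 can switch to a1 (5 → 9). Not NE.
(a2, b2): Agent 1 can switch to a1 (3 → 7). Not NE.
(a2, b3): Agent 1 can switch to a3 (3 → 4). Not NE.
(a2, b4): Agent 1 can switch to a4 (5 → 9). Not NE.
(a2, b5): Agent 1 can switch to a1 (1 → 2). Not NE.
(a3, b1): Agent 1 can switch to a1 (3 → 9). Not NE.
(a3, b5): Agent 1 gets 8, best alternative 3; Agent 2 gets 8, best alternative 5. No profitable deviation — NE.
(a4, b4): Agent 1 gets 9, best alternative 5; Agent 2 gets 8, best alternative 7. No profitable deviation — NE.
(The remaining 7 profiles each have a profitable deviation by the same check.)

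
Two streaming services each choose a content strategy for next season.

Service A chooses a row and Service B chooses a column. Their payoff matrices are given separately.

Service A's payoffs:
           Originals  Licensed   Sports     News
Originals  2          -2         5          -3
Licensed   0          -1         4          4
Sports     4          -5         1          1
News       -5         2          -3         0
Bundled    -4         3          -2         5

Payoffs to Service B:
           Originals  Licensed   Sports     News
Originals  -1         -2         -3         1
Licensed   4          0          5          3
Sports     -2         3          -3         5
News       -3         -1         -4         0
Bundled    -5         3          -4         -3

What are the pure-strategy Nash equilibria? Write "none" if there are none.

Mark each player's best response to every combination of opponents' strategies; a profile where every player is best-responding is a pure Nash equilibrium.
Service A against Originals: payoffs 2, 0, 4, -5, -4 → best response Sports.
Service A against Licensed: payoffs -2, -1, -5, 2, 3 → best response Bundled.
Service A against Sports: payoffs 5, 4, 1, -3, -2 → best response Originals.
Service A against News: payoffs -3, 4, 1, 0, 5 → best response Bundled.
Service B against Originals: payoffs -1, -2, -3, 1 → best response News.
Service B against Licensed: payoffs 4, 0, 5, 3 → best response Sports.
Service B against Sports: payoffs -2, 3, -3, 5 → best response News.
Service B against News: payoffs -3, -1, -4, 0 → best response News.
Service B against Bundled: payoffs -5, 3, -4, -3 → best response Licensed.
Mutual best responses: (Bundled, Licensed).

(Bundled, Licensed)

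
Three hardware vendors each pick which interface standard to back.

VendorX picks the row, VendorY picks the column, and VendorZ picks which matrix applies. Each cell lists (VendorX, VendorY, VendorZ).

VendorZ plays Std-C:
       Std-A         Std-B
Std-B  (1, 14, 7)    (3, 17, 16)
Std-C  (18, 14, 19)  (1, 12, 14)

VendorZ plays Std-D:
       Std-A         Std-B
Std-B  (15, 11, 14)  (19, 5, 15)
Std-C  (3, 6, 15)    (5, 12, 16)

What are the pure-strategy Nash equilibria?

VendorX against (Std-A, Std-C): payoffs 1, 18 → best response Std-C.
VendorX against (Std-A, Std-D): payoffs 15, 3 → best response Std-B.
VendorX against (Std-B, Std-C): payoffs 3, 1 → best response Std-B.
VendorX against (Std-B, Std-D): payoffs 19, 5 → best response Std-B.
VendorY against (Std-B, Std-C): payoffs 14, 17 → best response Std-B.
VendorY against (Std-B, Std-D): payoffs 11, 5 → best response Std-A.
VendorY against (Std-C, Std-C): payoffs 14, 12 → best response Std-A.
VendorY against (Std-C, Std-D): payoffs 6, 12 → best response Std-B.
VendorZ against (Std-B, Std-A): payoffs 7, 14 → best response Std-D.
VendorZ against (Std-B, Std-B): payoffs 16, 15 → best response Std-C.
VendorZ against (Std-C, Std-A): payoffs 19, 15 → best response Std-C.
VendorZ against (Std-C, Std-B): payoffs 14, 16 → best response Std-D.
Mutual best responses: (Std-B, Std-A, Std-D); (Std-B, Std-B, Std-C); (Std-C, Std-A, Std-C).

Pure-strategy Nash equilibria: (Std-B, Std-A, Std-D); (Std-B, Std-B, Std-C); (Std-C, Std-A, Std-C)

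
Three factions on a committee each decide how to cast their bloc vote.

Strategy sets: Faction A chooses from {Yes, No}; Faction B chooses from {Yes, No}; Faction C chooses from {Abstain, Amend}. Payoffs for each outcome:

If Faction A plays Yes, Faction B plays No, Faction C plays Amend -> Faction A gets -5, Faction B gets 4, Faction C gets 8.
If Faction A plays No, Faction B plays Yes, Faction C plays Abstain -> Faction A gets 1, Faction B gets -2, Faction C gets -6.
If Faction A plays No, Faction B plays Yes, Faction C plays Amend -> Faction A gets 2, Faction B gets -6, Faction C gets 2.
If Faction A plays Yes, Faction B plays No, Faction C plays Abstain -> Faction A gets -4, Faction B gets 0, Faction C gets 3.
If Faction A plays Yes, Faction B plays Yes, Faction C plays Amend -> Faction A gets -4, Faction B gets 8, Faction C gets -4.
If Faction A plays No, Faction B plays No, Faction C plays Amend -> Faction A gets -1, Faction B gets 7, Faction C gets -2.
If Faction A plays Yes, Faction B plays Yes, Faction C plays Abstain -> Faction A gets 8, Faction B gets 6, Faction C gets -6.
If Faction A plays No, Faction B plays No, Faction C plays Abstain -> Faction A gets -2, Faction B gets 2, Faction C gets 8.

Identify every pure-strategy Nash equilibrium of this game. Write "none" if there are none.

(No, No, Abstain)

Mark each player's best response to every combination of opponents' strategies; a profile where every player is best-responding is a pure Nash equilibrium.
Faction A against (Yes, Abstain): payoffs 8, 1 → best response Yes.
Faction A against (Yes, Amend): payoffs -4, 2 → best response No.
Faction A against (No, Abstain): payoffs -4, -2 → best response No.
Faction A against (No, Amend): payoffs -5, -1 → best response No.
Faction B against (Yes, Abstain): payoffs 6, 0 → best response Yes.
Faction B against (Yes, Amend): payoffs 8, 4 → best response Yes.
Faction B against (No, Abstain): payoffs -2, 2 → best response No.
Faction B against (No, Amend): payoffs -6, 7 → best response No.
Faction C against (Yes, Yes): payoffs -6, -4 → best response Amend.
Faction C against (Yes, No): payoffs 3, 8 → best response Amend.
Faction C against (No, Yes): payoffs -6, 2 → best response Amend.
Faction C against (No, No): payoffs 8, -2 → best response Abstain.
Mutual best responses: (No, No, Abstain).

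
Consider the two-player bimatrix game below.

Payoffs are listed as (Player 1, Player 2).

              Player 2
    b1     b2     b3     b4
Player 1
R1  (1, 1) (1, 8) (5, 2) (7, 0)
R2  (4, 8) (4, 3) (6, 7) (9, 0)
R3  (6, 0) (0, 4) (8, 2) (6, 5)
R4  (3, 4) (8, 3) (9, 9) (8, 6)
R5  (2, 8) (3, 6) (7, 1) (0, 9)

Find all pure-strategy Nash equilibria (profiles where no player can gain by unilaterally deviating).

The unique pure-strategy Nash equilibrium is (R4, b3).

Player 1 against b1: payoffs 1, 4, 6, 3, 2 → best response R3.
Player 1 against b2: payoffs 1, 4, 0, 8, 3 → best response R4.
Player 1 against b3: payoffs 5, 6, 8, 9, 7 → best response R4.
Player 1 against b4: payoffs 7, 9, 6, 8, 0 → best response R2.
Player 2 against R1: payoffs 1, 8, 2, 0 → best response b2.
Player 2 against R2: payoffs 8, 3, 7, 0 → best response b1.
Player 2 against R3: payoffs 0, 4, 2, 5 → best response b4.
Player 2 against R4: payoffs 4, 3, 9, 6 → best response b3.
Player 2 against R5: payoffs 8, 6, 1, 9 → best response b4.
Mutual best responses: (R4, b3).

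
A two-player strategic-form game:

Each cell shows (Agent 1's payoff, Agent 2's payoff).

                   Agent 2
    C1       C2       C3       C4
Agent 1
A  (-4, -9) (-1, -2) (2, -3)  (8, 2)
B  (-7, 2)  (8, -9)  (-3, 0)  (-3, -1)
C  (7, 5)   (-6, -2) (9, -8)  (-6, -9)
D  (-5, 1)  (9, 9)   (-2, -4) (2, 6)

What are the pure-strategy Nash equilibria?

Pure-strategy Nash equilibria: (A, C4) and (C, C1) and (D, C2)

(A, C1): Agent 1 can switch to C (-4 → 7). Not NE.
(A, C2): Agent 1 can switch to B (-1 → 8). Not NE.
(A, C3): Agent 1 can switch to C (2 → 9). Not NE.
(A, C4): Agent 1 gets 8, best alternative 2; Agent 2 gets 2, best alternative -2. No profitable deviation — NE.
(B, C1): Agent 1 can switch to A (-7 → -4). Not NE.
(B, C2): Agent 1 can switch to D (8 → 9). Not NE.
(B, C3): Agent 1 can switch to A (-3 → 2). Not NE.
(B, C4): Agent 1 can switch to A (-3 → 8). Not NE.
(C, C1): Agent 1 gets 7, best alternative -4; Agent 2 gets 5, best alternative -2. No profitable deviation — NE.
(C, C2): Agent 1 can switch to A (-6 → -1). Not NE.
(C, C3): Agent 2 can switch to C1 (-8 → 5). Not NE.
(C, C4): Agent 1 can switch to A (-6 → 8). Not NE.
(D, C1): Agent 1 can switch to A (-5 → -4). Not NE.
(D, C2): Agent 1 gets 9, best alternative 8; Agent 2 gets 9, best alternative 6. No profitable deviation — NE.
(D, C3): Agent 1 can switch to A (-2 → 2). Not NE.
(The remaining 1 profile has a profitable deviation by the same check.)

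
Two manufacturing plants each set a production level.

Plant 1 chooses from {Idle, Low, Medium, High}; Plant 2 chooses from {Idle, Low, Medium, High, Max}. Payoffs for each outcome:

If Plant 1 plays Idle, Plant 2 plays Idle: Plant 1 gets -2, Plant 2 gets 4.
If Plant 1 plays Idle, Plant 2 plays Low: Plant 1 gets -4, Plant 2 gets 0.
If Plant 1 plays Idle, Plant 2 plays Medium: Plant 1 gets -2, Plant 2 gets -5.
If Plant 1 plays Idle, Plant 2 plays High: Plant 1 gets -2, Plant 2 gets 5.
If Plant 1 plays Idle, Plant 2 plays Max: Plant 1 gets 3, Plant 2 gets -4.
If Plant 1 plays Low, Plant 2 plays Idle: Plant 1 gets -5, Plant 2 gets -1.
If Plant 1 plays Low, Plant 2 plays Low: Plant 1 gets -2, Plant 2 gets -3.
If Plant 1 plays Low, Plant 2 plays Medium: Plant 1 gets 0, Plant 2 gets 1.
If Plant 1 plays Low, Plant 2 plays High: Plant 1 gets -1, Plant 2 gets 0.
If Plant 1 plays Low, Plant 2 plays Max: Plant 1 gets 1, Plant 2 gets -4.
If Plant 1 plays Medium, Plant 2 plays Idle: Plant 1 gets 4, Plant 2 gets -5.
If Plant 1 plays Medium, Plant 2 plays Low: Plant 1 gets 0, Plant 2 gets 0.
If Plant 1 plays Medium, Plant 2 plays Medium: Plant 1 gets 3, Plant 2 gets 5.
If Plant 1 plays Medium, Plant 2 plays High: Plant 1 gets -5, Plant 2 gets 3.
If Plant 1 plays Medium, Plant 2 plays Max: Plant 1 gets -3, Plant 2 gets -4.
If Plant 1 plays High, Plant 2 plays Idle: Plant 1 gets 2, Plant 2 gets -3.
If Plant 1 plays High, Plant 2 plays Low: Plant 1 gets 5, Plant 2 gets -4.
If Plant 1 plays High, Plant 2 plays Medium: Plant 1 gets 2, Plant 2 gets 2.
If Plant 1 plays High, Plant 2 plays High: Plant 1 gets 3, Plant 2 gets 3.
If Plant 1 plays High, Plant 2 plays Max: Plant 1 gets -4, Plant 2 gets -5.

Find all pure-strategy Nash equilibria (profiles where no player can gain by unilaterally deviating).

For each player, find the best response to each opponent profile; mutual best responses are the pure NE.
Plant 1 against Idle: payoffs -2, -5, 4, 2 → best response Medium.
Plant 1 against Low: payoffs -4, -2, 0, 5 → best response High.
Plant 1 against Medium: payoffs -2, 0, 3, 2 → best response Medium.
Plant 1 against High: payoffs -2, -1, -5, 3 → best response High.
Plant 1 against Max: payoffs 3, 1, -3, -4 → best response Idle.
Plant 2 against Idle: payoffs 4, 0, -5, 5, -4 → best response High.
Plant 2 against Low: payoffs -1, -3, 1, 0, -4 → best response Medium.
Plant 2 against Medium: payoffs -5, 0, 5, 3, -4 → best response Medium.
Plant 2 against High: payoffs -3, -4, 2, 3, -5 → best response High.
Mutual best responses: (Medium, Medium); (High, High).

The pure Nash equilibria are (Medium, Medium); (High, High).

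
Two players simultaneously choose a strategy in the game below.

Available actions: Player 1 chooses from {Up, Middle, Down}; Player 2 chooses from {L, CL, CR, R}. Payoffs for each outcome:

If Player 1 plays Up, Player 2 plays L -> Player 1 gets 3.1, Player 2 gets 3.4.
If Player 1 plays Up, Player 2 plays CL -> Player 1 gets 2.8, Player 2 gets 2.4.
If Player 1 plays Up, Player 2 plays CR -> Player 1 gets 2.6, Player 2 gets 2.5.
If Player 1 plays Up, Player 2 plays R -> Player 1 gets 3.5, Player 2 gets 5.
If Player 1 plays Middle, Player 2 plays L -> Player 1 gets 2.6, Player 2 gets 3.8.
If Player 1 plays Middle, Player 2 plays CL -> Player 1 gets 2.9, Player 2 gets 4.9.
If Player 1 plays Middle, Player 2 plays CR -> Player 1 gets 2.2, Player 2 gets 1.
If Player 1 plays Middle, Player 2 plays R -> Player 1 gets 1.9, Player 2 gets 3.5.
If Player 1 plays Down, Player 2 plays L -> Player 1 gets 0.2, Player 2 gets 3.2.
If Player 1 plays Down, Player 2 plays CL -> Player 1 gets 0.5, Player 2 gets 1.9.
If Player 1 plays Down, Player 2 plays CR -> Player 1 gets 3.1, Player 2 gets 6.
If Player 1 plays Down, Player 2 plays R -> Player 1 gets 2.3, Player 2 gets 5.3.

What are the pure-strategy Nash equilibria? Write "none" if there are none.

Pure-strategy Nash equilibria: (Up, R); (Middle, CL); (Down, CR)

Player 1 against L: payoffs 3.1, 2.6, 0.2 → best response Up.
Player 1 against CL: payoffs 2.8, 2.9, 0.5 → best response Middle.
Player 1 against CR: payoffs 2.6, 2.2, 3.1 → best response Down.
Player 1 against R: payoffs 3.5, 1.9, 2.3 → best response Up.
Player 2 against Up: payoffs 3.4, 2.4, 2.5, 5 → best response R.
Player 2 against Middle: payoffs 3.8, 4.9, 1, 3.5 → best response CL.
Player 2 against Down: payoffs 3.2, 1.9, 6, 5.3 → best response CR.
Mutual best responses: (Up, R); (Middle, CL); (Down, CR).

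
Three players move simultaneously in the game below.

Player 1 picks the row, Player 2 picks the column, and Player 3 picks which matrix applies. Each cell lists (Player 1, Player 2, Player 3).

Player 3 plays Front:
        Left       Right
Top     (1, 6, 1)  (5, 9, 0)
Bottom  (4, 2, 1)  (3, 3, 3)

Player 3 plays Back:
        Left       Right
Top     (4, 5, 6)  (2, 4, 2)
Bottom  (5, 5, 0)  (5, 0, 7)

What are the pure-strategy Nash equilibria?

none

Player 1 against (Left, Front): payoffs 1, 4 → best response Bottom.
Player 1 against (Left, Back): payoffs 4, 5 → best response Bottom.
Player 1 against (Right, Front): payoffs 5, 3 → best response Top.
Player 1 against (Right, Back): payoffs 2, 5 → best response Bottom.
Player 2 against (Top, Front): payoffs 6, 9 → best response Right.
Player 2 against (Top, Back): payoffs 5, 4 → best response Left.
Player 2 against (Bottom, Front): payoffs 2, 3 → best response Right.
Player 2 against (Bottom, Back): payoffs 5, 0 → best response Left.
Player 3 against (Top, Left): payoffs 1, 6 → best response Back.
Player 3 against (Top, Right): payoffs 0, 2 → best response Back.
Player 3 against (Bottom, Left): payoffs 1, 0 → best response Front.
Player 3 against (Bottom, Right): payoffs 3, 7 → best response Back.
No profile is a mutual best response for all players.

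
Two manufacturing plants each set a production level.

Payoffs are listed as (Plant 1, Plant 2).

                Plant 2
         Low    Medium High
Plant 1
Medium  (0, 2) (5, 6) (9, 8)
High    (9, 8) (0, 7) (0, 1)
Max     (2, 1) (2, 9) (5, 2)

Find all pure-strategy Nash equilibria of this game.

(Medium, High); (High, Low)

For each player, find the best response to each opponent profile; mutual best responses are the pure NE.
Plant 1 against Low: payoffs 0, 9, 2 → best response High.
Plant 1 against Medium: payoffs 5, 0, 2 → best response Medium.
Plant 1 against High: payoffs 9, 0, 5 → best response Medium.
Plant 2 against Medium: payoffs 2, 6, 8 → best response High.
Plant 2 against High: payoffs 8, 7, 1 → best response Low.
Plant 2 against Max: payoffs 1, 9, 2 → best response Medium.
Mutual best responses: (Medium, High); (High, Low).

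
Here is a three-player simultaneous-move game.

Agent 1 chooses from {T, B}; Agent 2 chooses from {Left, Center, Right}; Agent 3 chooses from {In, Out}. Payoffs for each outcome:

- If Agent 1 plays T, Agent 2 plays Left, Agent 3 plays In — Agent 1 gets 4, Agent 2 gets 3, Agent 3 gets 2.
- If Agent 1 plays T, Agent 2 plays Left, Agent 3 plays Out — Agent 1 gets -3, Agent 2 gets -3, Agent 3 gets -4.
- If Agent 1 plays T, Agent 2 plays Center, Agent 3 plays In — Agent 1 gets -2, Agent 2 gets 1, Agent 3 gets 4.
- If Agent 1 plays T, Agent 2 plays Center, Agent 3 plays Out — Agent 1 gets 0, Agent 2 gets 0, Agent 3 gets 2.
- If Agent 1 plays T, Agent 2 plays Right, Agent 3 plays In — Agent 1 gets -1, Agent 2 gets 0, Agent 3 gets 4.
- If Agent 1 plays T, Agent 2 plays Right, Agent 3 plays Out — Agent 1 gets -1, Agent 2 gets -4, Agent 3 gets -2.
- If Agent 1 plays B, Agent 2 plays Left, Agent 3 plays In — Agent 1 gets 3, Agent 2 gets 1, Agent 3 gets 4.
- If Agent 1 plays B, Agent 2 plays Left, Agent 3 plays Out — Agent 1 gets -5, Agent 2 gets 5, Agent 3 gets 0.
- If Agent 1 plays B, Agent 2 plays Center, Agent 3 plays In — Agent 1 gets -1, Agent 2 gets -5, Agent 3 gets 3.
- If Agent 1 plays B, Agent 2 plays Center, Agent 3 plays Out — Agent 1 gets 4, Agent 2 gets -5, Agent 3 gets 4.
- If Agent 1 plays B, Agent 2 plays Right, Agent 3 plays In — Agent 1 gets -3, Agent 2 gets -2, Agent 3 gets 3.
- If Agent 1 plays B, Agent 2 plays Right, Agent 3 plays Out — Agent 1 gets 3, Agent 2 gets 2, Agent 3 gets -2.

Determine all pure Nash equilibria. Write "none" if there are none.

(T, Left, In): Agent 1 gets 4, best alternative 3; Agent 2 gets 3, best alternative 1; Agent 3 gets 2, best alternative -4. No profitable deviation — NE.
(T, Left, Out): Agent 2 can switch to Center (-3 → 0). Not NE.
(T, Center, In): Agent 1 can switch to B (-2 → -1). Not NE.
(T, Center, Out): Agent 1 can switch to B (0 → 4). Not NE.
(T, Right, In): Agent 2 can switch to Left (0 → 3). Not NE.
(T, Right, Out): Agent 1 can switch to B (-1 → 3). Not NE.
(B, Left, In): Agent 1 can switch to T (3 → 4). Not NE.
(B, Left, Out): Agent 1 can switch to T (-5 → -3). Not NE.
(B, Center, In): Agent 2 can switch to Left (-5 → 1). Not NE.
(B, Center, Out): Agent 2 can switch to Left (-5 → 5). Not NE.
(B, Right, In): Agent 1 can switch to T (-3 → -1). Not NE.
(B, Right, Out): Agent 2 can switch to Left (2 → 5). Not NE.

(T, Left, In)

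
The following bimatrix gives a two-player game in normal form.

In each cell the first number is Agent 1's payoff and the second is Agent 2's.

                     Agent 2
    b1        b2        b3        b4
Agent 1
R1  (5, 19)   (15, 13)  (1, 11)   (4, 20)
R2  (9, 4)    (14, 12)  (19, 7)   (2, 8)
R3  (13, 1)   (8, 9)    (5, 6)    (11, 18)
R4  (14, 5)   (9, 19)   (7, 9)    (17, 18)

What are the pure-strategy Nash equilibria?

This game has no pure Nash equilibrium.

(R1, b1): Agent 1 can switch to R2 (5 → 9). Not NE.
(R1, b2): Agent 2 can switch to b1 (13 → 19). Not NE.
(R1, b3): Agent 1 can switch to R2 (1 → 19). Not NE.
(R1, b4): Agent 1 can switch to R3 (4 → 11). Not NE.
(R2, b1): Agent 1 can switch to R3 (9 → 13). Not NE.
(R2, b2): Agent 1 can switch to R1 (14 → 15). Not NE.
(R2, b3): Agent 2 can switch to b2 (7 → 12). Not NE.
(R2, b4): Agent 1 can switch to R1 (2 → 4). Not NE.
(R3, b1): Agent 1 can switch to R4 (13 → 14). Not NE.
(R3, b2): Agent 1 can switch to R1 (8 → 15). Not NE.
(The remaining 6 profiles each have a profitable deviation by the same check.)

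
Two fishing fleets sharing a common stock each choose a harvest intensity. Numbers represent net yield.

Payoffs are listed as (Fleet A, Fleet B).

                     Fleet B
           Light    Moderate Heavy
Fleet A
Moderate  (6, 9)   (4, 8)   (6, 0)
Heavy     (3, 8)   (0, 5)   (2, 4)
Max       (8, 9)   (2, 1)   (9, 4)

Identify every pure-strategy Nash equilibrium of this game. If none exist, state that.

For each player, find the best response to each opponent profile; mutual best responses are the pure NE.
Fleet A against Light: payoffs 6, 3, 8 → best response Max.
Fleet A against Moderate: payoffs 4, 0, 2 → best response Moderate.
Fleet A against Heavy: payoffs 6, 2, 9 → best response Max.
Fleet B against Moderate: payoffs 9, 8, 0 → best response Light.
Fleet B against Heavy: payoffs 8, 5, 4 → best response Light.
Fleet B against Max: payoffs 9, 1, 4 → best response Light.
Mutual best responses: (Max, Light).

(Max, Light)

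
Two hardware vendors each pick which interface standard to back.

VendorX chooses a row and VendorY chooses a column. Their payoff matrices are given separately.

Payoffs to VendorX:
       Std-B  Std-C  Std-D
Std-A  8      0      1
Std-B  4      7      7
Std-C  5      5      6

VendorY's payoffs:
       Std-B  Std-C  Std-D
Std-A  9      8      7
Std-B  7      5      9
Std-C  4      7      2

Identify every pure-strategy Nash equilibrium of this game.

Mark each player's best response to every combination of opponents' strategies; a profile where every player is best-responding is a pure Nash equilibrium.
VendorX against Std-B: payoffs 8, 4, 5 → best response Std-A.
VendorX against Std-C: payoffs 0, 7, 5 → best response Std-B.
VendorX against Std-D: payoffs 1, 7, 6 → best response Std-B.
VendorY against Std-A: payoffs 9, 8, 7 → best response Std-B.
VendorY against Std-B: payoffs 7, 5, 9 → best response Std-D.
VendorY against Std-C: payoffs 4, 7, 2 → best response Std-C.
Mutual best responses: (Std-A, Std-B); (Std-B, Std-D).

Pure-strategy Nash equilibria: (Std-A, Std-B) and (Std-B, Std-D)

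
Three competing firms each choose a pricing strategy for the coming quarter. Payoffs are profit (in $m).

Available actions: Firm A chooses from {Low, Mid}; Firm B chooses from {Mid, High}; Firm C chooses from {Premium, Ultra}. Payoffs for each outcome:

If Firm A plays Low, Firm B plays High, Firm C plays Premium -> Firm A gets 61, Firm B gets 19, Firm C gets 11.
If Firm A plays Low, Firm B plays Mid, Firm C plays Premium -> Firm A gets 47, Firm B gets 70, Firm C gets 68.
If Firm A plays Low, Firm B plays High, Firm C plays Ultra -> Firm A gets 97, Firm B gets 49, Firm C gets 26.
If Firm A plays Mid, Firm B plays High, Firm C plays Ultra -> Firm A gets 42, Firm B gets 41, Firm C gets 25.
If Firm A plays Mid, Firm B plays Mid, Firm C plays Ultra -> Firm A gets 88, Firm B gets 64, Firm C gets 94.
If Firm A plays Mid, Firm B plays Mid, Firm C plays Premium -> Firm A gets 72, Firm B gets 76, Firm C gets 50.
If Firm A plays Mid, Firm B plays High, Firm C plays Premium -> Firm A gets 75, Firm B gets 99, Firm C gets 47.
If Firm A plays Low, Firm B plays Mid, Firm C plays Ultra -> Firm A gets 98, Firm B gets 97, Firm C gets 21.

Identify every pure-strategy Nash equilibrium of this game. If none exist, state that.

The unique pure-strategy Nash equilibrium is (Mid, High, Premium).

For each strategy profile, look for a profitable unilateral deviation.
(Low, Mid, Premium): Firm A can switch to Mid (47 → 72). Not NE.
(Low, Mid, Ultra): Firm C can switch to Premium (21 → 68). Not NE.
(Low, High, Premium): Firm A can switch to Mid (61 → 75). Not NE.
(Low, High, Ultra): Firm B can switch to Mid (49 → 97). Not NE.
(Mid, Mid, Premium): Firm B can switch to High (76 → 99). Not NE.
(Mid, Mid, Ultra): Firm A can switch to Low (88 → 98). Not NE.
(Mid, High, Premium): Firm A gets 75, best alternative 61; Firm B gets 99, best alternative 76; Firm C gets 47, best alternative 25. No profitable deviation — NE.
(Mid, High, Ultra): Firm A can switch to Low (42 → 97). Not NE.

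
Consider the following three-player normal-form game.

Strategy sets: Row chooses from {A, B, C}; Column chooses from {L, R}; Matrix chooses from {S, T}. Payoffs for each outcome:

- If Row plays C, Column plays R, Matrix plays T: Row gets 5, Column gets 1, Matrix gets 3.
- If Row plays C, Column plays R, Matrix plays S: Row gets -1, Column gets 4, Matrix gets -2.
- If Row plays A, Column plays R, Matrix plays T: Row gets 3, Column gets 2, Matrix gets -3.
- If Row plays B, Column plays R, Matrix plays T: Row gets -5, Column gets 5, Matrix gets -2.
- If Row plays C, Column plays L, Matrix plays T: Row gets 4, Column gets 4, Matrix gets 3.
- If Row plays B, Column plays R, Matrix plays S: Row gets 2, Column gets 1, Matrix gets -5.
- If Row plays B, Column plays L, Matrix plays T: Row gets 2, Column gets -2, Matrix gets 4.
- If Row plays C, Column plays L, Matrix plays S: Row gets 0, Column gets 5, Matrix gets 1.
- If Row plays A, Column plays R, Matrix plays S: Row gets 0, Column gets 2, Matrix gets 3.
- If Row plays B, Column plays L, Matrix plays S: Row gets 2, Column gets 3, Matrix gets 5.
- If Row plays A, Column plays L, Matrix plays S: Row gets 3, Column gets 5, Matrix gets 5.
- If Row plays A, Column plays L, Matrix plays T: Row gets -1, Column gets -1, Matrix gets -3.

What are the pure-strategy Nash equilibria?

The pure Nash equilibria are (A, L, S), (C, L, T).

Mark each player's best response to every combination of opponents' strategies; a profile where every player is best-responding is a pure Nash equilibrium.
Row against (L, S): payoffs 3, 2, 0 → best response A.
Row against (L, T): payoffs -1, 2, 4 → best response C.
Row against (R, S): payoffs 0, 2, -1 → best response B.
Row against (R, T): payoffs 3, -5, 5 → best response C.
Column against (A, S): payoffs 5, 2 → best response L.
Column against (A, T): payoffs -1, 2 → best response R.
Column against (B, S): payoffs 3, 1 → best response L.
Column against (B, T): payoffs -2, 5 → best response R.
Column against (C, S): payoffs 5, 4 → best response L.
Column against (C, T): payoffs 4, 1 → best response L.
Matrix against (A, L): payoffs 5, -3 → best response S.
Matrix against (A, R): payoffs 3, -3 → best response S.
Matrix against (B, L): payoffs 5, 4 → best response S.
Matrix against (B, R): payoffs -5, -2 → best response T.
Matrix against (C, L): payoffs 1, 3 → best response T.
Matrix against (C, R): payoffs -2, 3 → best response T.
Mutual best responses: (A, L, S); (C, L, T).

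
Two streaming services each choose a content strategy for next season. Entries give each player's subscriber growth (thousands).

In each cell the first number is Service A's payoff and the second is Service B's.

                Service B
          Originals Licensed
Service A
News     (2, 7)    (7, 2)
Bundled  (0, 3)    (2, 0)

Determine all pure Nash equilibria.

The unique pure-strategy Nash equilibrium is (News, Originals).

Service A against Originals: payoffs 2, 0 → best response News.
Service A against Licensed: payoffs 7, 2 → best response News.
Service B against News: payoffs 7, 2 → best response Originals.
Service B against Bundled: payoffs 3, 0 → best response Originals.
Mutual best responses: (News, Originals).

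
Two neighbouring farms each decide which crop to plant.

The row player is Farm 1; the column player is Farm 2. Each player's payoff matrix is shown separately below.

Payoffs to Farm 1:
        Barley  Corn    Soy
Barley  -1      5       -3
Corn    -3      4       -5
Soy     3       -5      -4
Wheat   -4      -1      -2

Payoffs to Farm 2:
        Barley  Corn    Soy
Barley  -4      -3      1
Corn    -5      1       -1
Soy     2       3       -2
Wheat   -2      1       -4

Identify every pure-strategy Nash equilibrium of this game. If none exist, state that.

Check each profile: it is a Nash equilibrium iff no player can strictly gain by switching unilaterally.
(Barley, Barley): Farm 1 can switch to Soy (-1 → 3). Not NE.
(Barley, Corn): Farm 2 can switch to Soy (-3 → 1). Not NE.
(Barley, Soy): Farm 1 can switch to Wheat (-3 → -2). Not NE.
(Corn, Barley): Farm 1 can switch to Barley (-3 → -1). Not NE.
(Corn, Corn): Farm 1 can switch to Barley (4 → 5). Not NE.
(Corn, Soy): Farm 1 can switch to Barley (-5 → -3). Not NE.
(The remaining 6 profiles each have a profitable deviation by the same check.)

There is no pure-strategy Nash equilibrium.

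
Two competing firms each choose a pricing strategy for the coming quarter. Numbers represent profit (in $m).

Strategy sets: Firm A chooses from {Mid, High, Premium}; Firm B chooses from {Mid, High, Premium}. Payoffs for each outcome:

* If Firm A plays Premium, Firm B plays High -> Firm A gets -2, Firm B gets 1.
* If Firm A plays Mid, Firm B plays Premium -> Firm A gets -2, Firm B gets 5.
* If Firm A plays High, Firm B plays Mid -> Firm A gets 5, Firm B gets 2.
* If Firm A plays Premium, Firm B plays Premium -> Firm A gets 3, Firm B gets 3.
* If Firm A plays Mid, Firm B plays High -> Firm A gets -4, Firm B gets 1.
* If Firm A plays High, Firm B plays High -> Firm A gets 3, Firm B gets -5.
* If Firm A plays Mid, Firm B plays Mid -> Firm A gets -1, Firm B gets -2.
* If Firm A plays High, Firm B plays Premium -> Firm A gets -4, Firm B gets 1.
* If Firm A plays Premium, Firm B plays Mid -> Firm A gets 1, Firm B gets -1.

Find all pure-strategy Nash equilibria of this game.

The pure Nash equilibria are (High, Mid) and (Premium, Premium).

Mark each player's best response to every combination of opponents' strategies; a profile where every player is best-responding is a pure Nash equilibrium.
Firm A against Mid: payoffs -1, 5, 1 → best response High.
Firm A against High: payoffs -4, 3, -2 → best response High.
Firm A against Premium: payoffs -2, -4, 3 → best response Premium.
Firm B against Mid: payoffs -2, 1, 5 → best response Premium.
Firm B against High: payoffs 2, -5, 1 → best response Mid.
Firm B against Premium: payoffs -1, 1, 3 → best response Premium.
Mutual best responses: (High, Mid); (Premium, Premium).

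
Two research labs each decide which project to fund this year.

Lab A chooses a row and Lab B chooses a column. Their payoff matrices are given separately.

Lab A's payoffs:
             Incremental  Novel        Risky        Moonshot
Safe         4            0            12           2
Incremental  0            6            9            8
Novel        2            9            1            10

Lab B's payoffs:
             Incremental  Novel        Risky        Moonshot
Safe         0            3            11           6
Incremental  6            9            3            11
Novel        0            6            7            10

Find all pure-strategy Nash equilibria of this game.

Pure-strategy Nash equilibria: (Safe, Risky); (Novel, Moonshot)

Lab A against Incremental: payoffs 4, 0, 2 → best response Safe.
Lab A against Novel: payoffs 0, 6, 9 → best response Novel.
Lab A against Risky: payoffs 12, 9, 1 → best response Safe.
Lab A against Moonshot: payoffs 2, 8, 10 → best response Novel.
Lab B against Safe: payoffs 0, 3, 11, 6 → best response Risky.
Lab B against Incremental: payoffs 6, 9, 3, 11 → best response Moonshot.
Lab B against Novel: payoffs 0, 6, 7, 10 → best response Moonshot.
Mutual best responses: (Safe, Risky); (Novel, Moonshot).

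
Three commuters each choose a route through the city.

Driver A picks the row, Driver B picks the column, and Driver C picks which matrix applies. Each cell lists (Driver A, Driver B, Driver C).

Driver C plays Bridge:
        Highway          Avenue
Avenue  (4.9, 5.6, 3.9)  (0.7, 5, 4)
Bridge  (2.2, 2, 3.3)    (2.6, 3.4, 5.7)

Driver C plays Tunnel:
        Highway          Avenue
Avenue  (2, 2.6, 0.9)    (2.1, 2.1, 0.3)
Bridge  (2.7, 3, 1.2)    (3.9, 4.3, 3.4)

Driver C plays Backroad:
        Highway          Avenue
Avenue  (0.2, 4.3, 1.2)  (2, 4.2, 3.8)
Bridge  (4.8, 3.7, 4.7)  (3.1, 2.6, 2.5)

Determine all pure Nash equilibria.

(Avenue, Highway, Bridge): Driver A gets 4.9, best alternative 2.2; Driver B gets 5.6, best alternative 5; Driver C gets 3.9, best alternative 1.2. No profitable deviation — NE.
(Avenue, Highway, Tunnel): Driver A can switch to Bridge (2 → 2.7). Not NE.
(Avenue, Highway, Backroad): Driver A can switch to Bridge (0.2 → 4.8). Not NE.
(Avenue, Avenue, Bridge): Driver A can switch to Bridge (0.7 → 2.6). Not NE.
(Avenue, Avenue, Tunnel): Driver A can switch to Bridge (2.1 → 3.9). Not NE.
(Avenue, Avenue, Backroad): Driver A can switch to Bridge (2 → 3.1). Not NE.
(Bridge, Highway, Bridge): Driver A can switch to Avenue (2.2 → 4.9). Not NE.
(Bridge, Highway, Tunnel): Driver B can switch to Avenue (3 → 4.3). Not NE.
(Bridge, Highway, Backroad): Driver A gets 4.8, best alternative 0.2; Driver B gets 3.7, best alternative 2.6; Driver C gets 4.7, best alternative 3.3. No profitable deviation — NE.
(Bridge, Avenue, Bridge): Driver A gets 2.6, best alternative 0.7; Driver B gets 3.4, best alternative 2; Driver C gets 5.7, best alternative 3.4. No profitable deviation — NE.
(Bridge, Avenue, Tunnel): Driver C can switch to Bridge (3.4 → 5.7). Not NE.
(Bridge, Avenue, Backroad): Driver B can switch to Highway (2.6 → 3.7). Not NE.

The pure Nash equilibria are (Avenue, Highway, Bridge); (Bridge, Highway, Backroad); (Bridge, Avenue, Bridge).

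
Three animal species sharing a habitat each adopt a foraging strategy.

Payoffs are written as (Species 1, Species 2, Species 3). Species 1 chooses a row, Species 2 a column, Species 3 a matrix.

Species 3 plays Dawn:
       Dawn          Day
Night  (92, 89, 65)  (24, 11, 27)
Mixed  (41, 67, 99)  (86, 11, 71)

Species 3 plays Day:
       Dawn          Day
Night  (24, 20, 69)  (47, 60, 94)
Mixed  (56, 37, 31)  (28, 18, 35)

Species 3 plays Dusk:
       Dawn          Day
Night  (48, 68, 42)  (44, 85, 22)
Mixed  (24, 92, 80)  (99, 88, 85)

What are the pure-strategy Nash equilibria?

(Night, Day, Day)

(Night, Dawn, Dawn): Species 3 can switch to Day (65 → 69). Not NE.
(Night, Dawn, Day): Species 1 can switch to Mixed (24 → 56). Not NE.
(Night, Dawn, Dusk): Species 2 can switch to Day (68 → 85). Not NE.
(Night, Day, Dawn): Species 1 can switch to Mixed (24 → 86). Not NE.
(Night, Day, Day): Species 1 gets 47, best alternative 28; Species 2 gets 60, best alternative 20; Species 3 gets 94, best alternative 27. No profitable deviation — NE.
(Night, Day, Dusk): Species 1 can switch to Mixed (44 → 99). Not NE.
(Mixed, Dawn, Dawn): Species 1 can switch to Night (41 → 92). Not NE.
(Mixed, Dawn, Day): Species 3 can switch to Dawn (31 → 99). Not NE.
(Mixed, Dawn, Dusk): Species 1 can switch to Night (24 → 48). Not NE.
(Mixed, Day, Dawn): Species 2 can switch to Dawn (11 → 67). Not NE.
(Mixed, Day, Day): Species 1 can switch to Night (28 → 47). Not NE.
(The remaining 1 profile has a profitable deviation by the same check.)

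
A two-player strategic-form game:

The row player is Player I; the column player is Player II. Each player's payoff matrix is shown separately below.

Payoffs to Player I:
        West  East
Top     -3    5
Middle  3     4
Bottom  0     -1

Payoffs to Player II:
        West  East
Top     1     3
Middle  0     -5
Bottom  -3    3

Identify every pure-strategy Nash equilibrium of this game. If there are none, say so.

(Top, West): Player I can switch to Middle (-3 → 3). Not NE.
(Top, East): Player I gets 5, best alternative 4; Player II gets 3, best alternative 1. No profitable deviation — NE.
(Middle, West): Player I gets 3, best alternative 0; Player II gets 0, best alternative -5. No profitable deviation — NE.
(Middle, East): Player I can switch to Top (4 → 5). Not NE.
(Bottom, West): Player I can switch to Middle (0 → 3). Not NE.
(Bottom, East): Player I can switch to Top (-1 → 5). Not NE.

The pure Nash equilibria are (Top, East), (Middle, West).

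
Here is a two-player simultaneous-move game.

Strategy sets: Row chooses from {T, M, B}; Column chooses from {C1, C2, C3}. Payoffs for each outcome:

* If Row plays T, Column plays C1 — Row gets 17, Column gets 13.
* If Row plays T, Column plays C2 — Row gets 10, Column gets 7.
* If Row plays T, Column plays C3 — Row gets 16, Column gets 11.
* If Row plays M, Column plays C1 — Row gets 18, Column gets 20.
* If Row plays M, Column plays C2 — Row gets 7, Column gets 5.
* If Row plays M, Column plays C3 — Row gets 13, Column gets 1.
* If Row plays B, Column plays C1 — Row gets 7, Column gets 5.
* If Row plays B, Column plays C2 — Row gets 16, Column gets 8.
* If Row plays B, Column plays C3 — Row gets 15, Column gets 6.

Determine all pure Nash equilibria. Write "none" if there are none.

For each player, find the best response to each opponent profile; mutual best responses are the pure NE.
Row against C1: payoffs 17, 18, 7 → best response M.
Row against C2: payoffs 10, 7, 16 → best response B.
Row against C3: payoffs 16, 13, 15 → best response T.
Column against T: payoffs 13, 7, 11 → best response C1.
Column against M: payoffs 20, 5, 1 → best response C1.
Column against B: payoffs 5, 8, 6 → best response C2.
Mutual best responses: (M, C1); (B, C2).

The pure Nash equilibria are (M, C1) and (B, C2).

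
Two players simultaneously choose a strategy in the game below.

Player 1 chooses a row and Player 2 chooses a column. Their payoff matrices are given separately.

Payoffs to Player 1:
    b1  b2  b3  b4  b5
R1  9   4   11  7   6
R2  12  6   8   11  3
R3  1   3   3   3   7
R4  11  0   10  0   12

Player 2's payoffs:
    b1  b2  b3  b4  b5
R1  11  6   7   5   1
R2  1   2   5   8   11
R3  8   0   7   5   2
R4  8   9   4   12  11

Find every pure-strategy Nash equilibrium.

For each strategy profile, look for a profitable unilateral deviation.
(R1, b1): Player 1 can switch to R2 (9 → 12). Not NE.
(R1, b2): Player 1 can switch to R2 (4 → 6). Not NE.
(R1, b3): Player 2 can switch to b1 (7 → 11). Not NE.
(R1, b4): Player 1 can switch to R2 (7 → 11). Not NE.
(R1, b5): Player 1 can switch to R3 (6 → 7). Not NE.
(R2, b1): Player 2 can switch to b2 (1 → 2). Not NE.
(R2, b2): Player 2 can switch to b3 (2 → 5). Not NE.
(R2, b3): Player 1 can switch to R1 (8 → 11). Not NE.
(The remaining 12 profiles each have a profitable deviation by the same check.)

none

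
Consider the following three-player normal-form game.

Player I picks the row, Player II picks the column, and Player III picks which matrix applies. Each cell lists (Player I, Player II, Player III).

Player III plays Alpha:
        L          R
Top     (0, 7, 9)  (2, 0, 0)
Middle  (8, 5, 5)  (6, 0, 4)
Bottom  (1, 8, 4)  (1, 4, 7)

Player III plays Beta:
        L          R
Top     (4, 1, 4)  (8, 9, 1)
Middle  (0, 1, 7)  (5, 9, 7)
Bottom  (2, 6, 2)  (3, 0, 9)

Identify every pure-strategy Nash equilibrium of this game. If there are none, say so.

(Top, L, Alpha): Player I can switch to Middle (0 → 8). Not NE.
(Top, L, Beta): Player II can switch to R (1 → 9). Not NE.
(Top, R, Alpha): Player I can switch to Middle (2 → 6). Not NE.
(Top, R, Beta): Player I gets 8, best alternative 5; Player II gets 9, best alternative 1; Player III gets 1, best alternative 0. No profitable deviation — NE.
(Middle, L, Alpha): Player III can switch to Beta (5 → 7). Not NE.
(Middle, L, Beta): Player I can switch to Top (0 → 4). Not NE.
(Middle, R, Alpha): Player II can switch to L (0 → 5). Not NE.
(Middle, R, Beta): Player I can switch to Top (5 → 8). Not NE.
(Bottom, L, Alpha): Player I can switch to Middle (1 → 8). Not NE.
(Bottom, L, Beta): Player I can switch to Top (2 → 4). Not NE.
(Bottom, R, Alpha): Player I can switch to Top (1 → 2). Not NE.
(The remaining 1 profile has a profitable deviation by the same check.)

(Top, R, Beta)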